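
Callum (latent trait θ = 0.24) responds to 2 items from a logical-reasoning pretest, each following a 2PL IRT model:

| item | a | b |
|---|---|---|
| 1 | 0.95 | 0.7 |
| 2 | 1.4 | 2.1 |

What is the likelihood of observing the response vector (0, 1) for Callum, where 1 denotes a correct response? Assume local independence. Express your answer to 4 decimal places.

0.0418

P(θ) = 1 / (1 + exp(−a(θ − b)))
P_1 = 1/(1+e^{0.4370}) = 0.3925
P_2 = 1/(1+e^{2.6040}) = 0.0689
L = (1−P_1) × P_2 = 0.6075 × 0.0689 = 0.04185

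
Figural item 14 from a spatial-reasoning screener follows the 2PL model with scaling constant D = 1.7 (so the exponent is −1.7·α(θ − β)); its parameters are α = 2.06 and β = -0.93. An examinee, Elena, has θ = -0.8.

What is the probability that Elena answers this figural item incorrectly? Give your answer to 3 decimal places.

0.388

P(θ) = 1 / (1 + exp(−D·α(θ − β)))
Exponent: 1.7 × 2.06 × (-0.8 − (-0.93)) = 0.4553
1/(1 + e^{-0.4553}) = 0.6119
P = 0.6119
P(incorrect) = 1 − 0.6119 = 0.3881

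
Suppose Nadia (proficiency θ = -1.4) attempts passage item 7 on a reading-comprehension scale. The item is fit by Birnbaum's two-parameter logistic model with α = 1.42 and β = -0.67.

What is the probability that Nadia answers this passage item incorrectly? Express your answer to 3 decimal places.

0.738

P(θ) = 1 / (1 + exp(−α(θ − β)))
Exponent: 1.42 × (-1.4 − (-0.67)) = -1.0366
1/(1 + e^{1.0366}) = 0.2618
P(incorrect) = 1 − 0.2618 = 0.7382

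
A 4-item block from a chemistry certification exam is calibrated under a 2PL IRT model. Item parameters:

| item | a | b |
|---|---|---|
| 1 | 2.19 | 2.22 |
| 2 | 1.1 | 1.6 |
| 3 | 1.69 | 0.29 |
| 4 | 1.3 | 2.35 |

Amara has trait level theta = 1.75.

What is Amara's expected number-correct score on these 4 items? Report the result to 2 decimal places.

P(theta) = 1 / (1 + exp(−a(theta − b)))
P_1 = 1/(1+e^{1.0293}) = 0.2632
P_2 = 1/(1+e^{-0.1650}) = 0.5412
P_3 = 1/(1+e^{-2.4674}) = 0.9218
P_4 = 1/(1+e^{0.7800}) = 0.3143
E[score] = 0.2632 + 0.5412 + 0.9218 + 0.3143 = 2.0405

2.04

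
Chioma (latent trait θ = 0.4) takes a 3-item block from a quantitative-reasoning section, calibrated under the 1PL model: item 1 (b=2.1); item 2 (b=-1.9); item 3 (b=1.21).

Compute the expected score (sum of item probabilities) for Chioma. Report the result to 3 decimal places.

1.371

P(θ) = 1 / (1 + exp(−(θ − b)))
P_1 = 1/(1+e^{1.7000}) = 0.1545
P_2 = 1/(1+e^{-2.3000}) = 0.9089
P_3 = 1/(1+e^{0.8100}) = 0.3079
E[score] = 0.1545 + 0.9089 + 0.3079 = 1.3712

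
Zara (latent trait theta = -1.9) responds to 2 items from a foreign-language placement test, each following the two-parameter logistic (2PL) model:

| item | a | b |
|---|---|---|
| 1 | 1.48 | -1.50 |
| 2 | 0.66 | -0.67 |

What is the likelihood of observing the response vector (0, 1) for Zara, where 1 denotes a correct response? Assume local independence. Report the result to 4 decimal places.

P(theta) = 1 / (1 + exp(−a(theta − b)))
P_1 = 1/(1+e^{0.5920}) = 0.3562
P_2 = 1/(1+e^{0.8118}) = 0.3075
L = (1−P_1) × P_2 = 0.6438 × 0.3075 = 0.19798

0.1980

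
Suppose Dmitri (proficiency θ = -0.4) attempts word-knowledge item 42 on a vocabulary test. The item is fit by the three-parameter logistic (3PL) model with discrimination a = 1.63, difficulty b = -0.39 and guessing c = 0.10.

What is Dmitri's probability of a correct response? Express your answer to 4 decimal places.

P(θ) = c + (1 − c) · 1 / (1 + exp(−a(θ − b)))
Exponent: 1.63 × (-0.4 − (-0.39)) = -0.0163
1/(1 + e^{0.0163}) = 0.4959
P = 0.10 + 0.90 × 0.4959 = 0.5463

0.5463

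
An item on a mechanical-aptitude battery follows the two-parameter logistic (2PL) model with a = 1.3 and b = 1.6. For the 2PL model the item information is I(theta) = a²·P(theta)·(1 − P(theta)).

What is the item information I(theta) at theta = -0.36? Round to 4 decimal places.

0.1137

P = 1/(1+e^{2.5480}) = 0.0726
P(1−P) = 0.0726 × 0.9274 = 0.0673
I = a² × P(1−P) = 1.3² × 0.0673 = 0.11373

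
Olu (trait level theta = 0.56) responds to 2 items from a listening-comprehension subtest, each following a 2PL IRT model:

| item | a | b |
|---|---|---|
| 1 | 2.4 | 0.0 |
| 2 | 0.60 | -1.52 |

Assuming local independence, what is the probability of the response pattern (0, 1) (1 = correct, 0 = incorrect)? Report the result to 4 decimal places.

0.1607

P(theta) = 1 / (1 + exp(−a(theta − b)))
P_1 = 1/(1+e^{-1.3440}) = 0.7931
P_2 = 1/(1+e^{-1.2480}) = 0.7770
L = (1−P_1) × P_2 = 0.2069 × 0.7770 = 0.16072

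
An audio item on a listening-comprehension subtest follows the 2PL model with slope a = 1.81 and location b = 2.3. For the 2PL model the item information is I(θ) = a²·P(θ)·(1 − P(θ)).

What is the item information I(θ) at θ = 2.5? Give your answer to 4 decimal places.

P = 1/(1+e^{-0.3620}) = 0.5895
P(1−P) = 0.5895 × 0.4105 = 0.2420
I = a² × P(1−P) = 1.81² × 0.2420 = 0.79277

0.7928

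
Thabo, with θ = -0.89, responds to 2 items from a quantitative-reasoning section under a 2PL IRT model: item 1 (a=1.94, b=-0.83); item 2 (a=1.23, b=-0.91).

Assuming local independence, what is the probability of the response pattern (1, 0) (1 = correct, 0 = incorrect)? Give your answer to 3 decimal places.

0.233

P(θ) = 1 / (1 + exp(−a(θ − b)))
P_1 = 1/(1+e^{0.1164}) = 0.4709
P_2 = 1/(1+e^{-0.0246}) = 0.5061
L = P_1 × (1−P_2) = 0.4709 × 0.4939 = 0.23257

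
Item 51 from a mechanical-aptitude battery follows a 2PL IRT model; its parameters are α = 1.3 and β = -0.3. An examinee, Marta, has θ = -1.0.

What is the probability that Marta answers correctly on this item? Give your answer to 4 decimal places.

0.2870

P(θ) = 1 / (1 + exp(−α(θ − β)))
Exponent: 1.3 × (-1.0 − (-0.3)) = -0.9100
1/(1 + e^{0.9100}) = 0.2870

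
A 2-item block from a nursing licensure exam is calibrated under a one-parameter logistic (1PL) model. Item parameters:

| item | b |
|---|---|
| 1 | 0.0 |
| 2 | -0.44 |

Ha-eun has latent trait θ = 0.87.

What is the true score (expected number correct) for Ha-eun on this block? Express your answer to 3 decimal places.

P(θ) = 1 / (1 + exp(−(θ − b)))
P_1 = 1/(1+e^{-0.8700}) = 0.7047
P_2 = 1/(1+e^{-1.3100}) = 0.7875
E[score] = 0.7047 + 0.7875 = 1.4923

1.492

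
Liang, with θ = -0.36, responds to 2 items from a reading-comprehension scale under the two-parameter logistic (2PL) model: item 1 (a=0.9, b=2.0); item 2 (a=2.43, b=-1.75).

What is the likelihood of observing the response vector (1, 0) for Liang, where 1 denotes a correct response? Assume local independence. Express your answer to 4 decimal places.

0.0035

P(θ) = 1 / (1 + exp(−a(θ − b)))
P_1 = 1/(1+e^{2.1240}) = 0.1068
P_2 = 1/(1+e^{-3.3777}) = 0.9670
L = P_1 × (1−P_2) = 0.1068 × 0.0330 = 0.00352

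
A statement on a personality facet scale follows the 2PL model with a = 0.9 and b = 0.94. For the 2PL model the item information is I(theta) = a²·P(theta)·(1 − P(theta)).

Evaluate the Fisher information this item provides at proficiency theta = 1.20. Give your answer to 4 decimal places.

P = 1/(1+e^{-0.2340}) = 0.5582
P(1−P) = 0.5582 × 0.4418 = 0.2466
I = a² × P(1−P) = 0.9² × 0.2466 = 0.19975

0.1998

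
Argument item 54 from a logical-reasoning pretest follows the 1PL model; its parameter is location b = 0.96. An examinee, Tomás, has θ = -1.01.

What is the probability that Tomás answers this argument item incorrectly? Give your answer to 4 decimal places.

P(θ) = 1 / (1 + exp(−(θ − b)))
Exponent: (-1.01 − 0.96) = -1.9700
1/(1 + e^{1.9700}) = 0.1224
P = 0.1224
P(incorrect) = 1 − 0.1224 = 0.8776

0.8776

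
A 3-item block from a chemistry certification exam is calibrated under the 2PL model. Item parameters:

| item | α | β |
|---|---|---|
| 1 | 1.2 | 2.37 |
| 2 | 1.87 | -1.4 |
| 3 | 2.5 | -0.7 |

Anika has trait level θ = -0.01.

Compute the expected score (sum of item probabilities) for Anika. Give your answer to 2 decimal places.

P(θ) = 1 / (1 + exp(−α(θ − β)))
P_1 = 1/(1+e^{2.8560}) = 0.0544
P_2 = 1/(1+e^{-2.5993}) = 0.9308
P_3 = 1/(1+e^{-1.7250}) = 0.8488
E[score] = 0.0544 + 0.9308 + 0.8488 = 1.8340

1.83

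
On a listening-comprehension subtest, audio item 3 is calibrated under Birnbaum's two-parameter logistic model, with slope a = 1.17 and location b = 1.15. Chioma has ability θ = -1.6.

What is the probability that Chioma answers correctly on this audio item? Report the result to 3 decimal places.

0.039

P(θ) = 1 / (1 + exp(−a(θ − b)))
Exponent: 1.17 × (-1.6 − 1.15) = -3.2175
1/(1 + e^{3.2175}) = 0.0385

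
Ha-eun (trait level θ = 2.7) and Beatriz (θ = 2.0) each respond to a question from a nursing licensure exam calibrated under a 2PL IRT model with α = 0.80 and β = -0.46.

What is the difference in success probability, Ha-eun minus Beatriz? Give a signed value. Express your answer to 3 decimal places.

P(θ) = 1 / (1 + exp(−α(θ − β)))
P(Ha-eun) = 0.9261  [exponent 2.5280]
P(Beatriz) = 0.8774  [exponent 1.9680]
Difference = 0.9261 − 0.8774 = 0.0487

0.049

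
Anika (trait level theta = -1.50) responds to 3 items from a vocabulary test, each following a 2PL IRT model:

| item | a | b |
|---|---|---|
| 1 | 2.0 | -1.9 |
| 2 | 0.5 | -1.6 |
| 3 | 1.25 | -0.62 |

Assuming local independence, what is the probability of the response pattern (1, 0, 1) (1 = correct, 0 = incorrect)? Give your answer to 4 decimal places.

P(theta) = 1 / (1 + exp(−a(theta − b)))
P_1 = 1/(1+e^{-0.8000}) = 0.6900
P_2 = 1/(1+e^{-0.0500}) = 0.5125
P_3 = 1/(1+e^{1.1000}) = 0.2497
L = P_1 × (1−P_2) × P_3 = 0.6900 × 0.4875 × 0.2497 = 0.08400

0.0840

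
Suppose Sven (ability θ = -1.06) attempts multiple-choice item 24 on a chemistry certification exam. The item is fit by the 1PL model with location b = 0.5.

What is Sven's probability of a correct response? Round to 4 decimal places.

P(θ) = 1 / (1 + exp(−(θ − b)))
Exponent: (-1.06 − 0.5) = -1.5600
1/(1 + e^{1.5600}) = 0.1736
P = 0.1736

0.1736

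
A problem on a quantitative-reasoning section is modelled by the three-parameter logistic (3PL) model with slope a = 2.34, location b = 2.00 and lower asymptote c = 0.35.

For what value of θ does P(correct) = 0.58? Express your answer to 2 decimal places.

P(θ) = c + (1 − c) · 1 / (1 + exp(−a(θ − b)))
Remove guessing floor: (0.58 − 0.35)/(1 − 0.35) = 0.3538
logit = ln(0.3538/0.6462) = -0.6022
θ = b + logit/(a) = 2.00 + (-0.6022)/2.3400 = 1.7427

1.74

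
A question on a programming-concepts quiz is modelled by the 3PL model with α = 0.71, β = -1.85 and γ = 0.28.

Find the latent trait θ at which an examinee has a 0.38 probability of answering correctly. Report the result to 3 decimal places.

P(θ) = γ + (1 − γ) · 1 / (1 + exp(−α(θ − β)))
Remove guessing floor: (0.38 − 0.28)/(1 − 0.28) = 0.1389
logit = ln(0.1389/0.8611) = -1.8245
θ = β + logit/(α) = -1.85 + (-1.8245)/0.7100 = -4.4198

-4.420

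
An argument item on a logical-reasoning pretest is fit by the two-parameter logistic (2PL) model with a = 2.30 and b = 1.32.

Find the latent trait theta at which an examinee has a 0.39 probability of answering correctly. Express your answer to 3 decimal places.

P(theta) = 1 / (1 + exp(−a(theta − b)))
logit = ln(0.3900/0.6100) = -0.4473
theta = b + logit/(a) = 1.32 + (-0.4473)/2.3000 = 1.1255

1.126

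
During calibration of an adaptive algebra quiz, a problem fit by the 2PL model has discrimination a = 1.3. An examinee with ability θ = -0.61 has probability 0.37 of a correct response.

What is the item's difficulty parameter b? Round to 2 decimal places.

P(θ) = 1 / (1 + exp(−a(θ − b)))
logit(0.37) = ln(0.37/0.63) = -0.5322
b = θ − logit/(a) = -0.61 − (-0.5322)/1.3000 = -0.2006

-0.20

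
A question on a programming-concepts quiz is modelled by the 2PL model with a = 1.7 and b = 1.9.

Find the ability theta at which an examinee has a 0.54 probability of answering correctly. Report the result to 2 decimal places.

1.99

P(theta) = 1 / (1 + exp(−a(theta − b)))
logit = ln(0.5400/0.4600) = 0.1603
theta = b + logit/(a) = 1.9 + 0.1603/1.7000 = 1.9943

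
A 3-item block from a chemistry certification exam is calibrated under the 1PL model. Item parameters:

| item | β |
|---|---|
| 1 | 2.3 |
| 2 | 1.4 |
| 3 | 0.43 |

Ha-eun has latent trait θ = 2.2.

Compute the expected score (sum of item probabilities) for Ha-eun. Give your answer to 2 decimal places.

2.02

P(θ) = 1 / (1 + exp(−(θ − β)))
P_1 = 1/(1+e^{0.1000}) = 0.4750
P_2 = 1/(1+e^{-0.8000}) = 0.6900
P_3 = 1/(1+e^{-1.7700}) = 0.8545
E[score] = 0.4750 + 0.6900 + 0.8545 = 2.0195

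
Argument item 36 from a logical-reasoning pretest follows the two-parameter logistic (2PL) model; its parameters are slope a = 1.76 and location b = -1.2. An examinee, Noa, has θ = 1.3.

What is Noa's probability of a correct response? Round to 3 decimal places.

0.988

P(θ) = 1 / (1 + exp(−a(θ − b)))
Exponent: 1.76 × (1.3 − (-1.2)) = 4.4000
1/(1 + e^{-4.4000}) = 0.9879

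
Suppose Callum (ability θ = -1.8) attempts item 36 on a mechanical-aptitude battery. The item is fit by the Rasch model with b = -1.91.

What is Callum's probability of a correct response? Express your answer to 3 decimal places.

P(θ) = 1 / (1 + exp(−(θ − b)))
Exponent: (-1.8 − (-1.91)) = 0.1100
1/(1 + e^{-0.1100}) = 0.5275
P = 0.5275

0.527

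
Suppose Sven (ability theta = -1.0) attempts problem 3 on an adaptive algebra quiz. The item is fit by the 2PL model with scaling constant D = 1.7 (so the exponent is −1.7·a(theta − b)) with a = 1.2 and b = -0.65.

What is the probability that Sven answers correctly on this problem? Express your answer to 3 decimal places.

P(theta) = 1 / (1 + exp(−D·a(theta − b)))
Exponent: 1.7 × 1.2 × (-1.0 − (-0.65)) = -0.7140
1/(1 + e^{0.7140}) = 0.3287
P = 0.3287

0.329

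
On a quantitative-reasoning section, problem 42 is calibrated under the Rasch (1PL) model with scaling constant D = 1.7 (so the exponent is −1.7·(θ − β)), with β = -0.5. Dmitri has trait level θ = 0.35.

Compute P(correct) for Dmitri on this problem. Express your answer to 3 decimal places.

0.809

P(θ) = 1 / (1 + exp(−D·(θ − β)))
Exponent: 1.7 × (0.35 − (-0.5)) = 1.4450
1/(1 + e^{-1.4450}) = 0.8092
P = 0.8092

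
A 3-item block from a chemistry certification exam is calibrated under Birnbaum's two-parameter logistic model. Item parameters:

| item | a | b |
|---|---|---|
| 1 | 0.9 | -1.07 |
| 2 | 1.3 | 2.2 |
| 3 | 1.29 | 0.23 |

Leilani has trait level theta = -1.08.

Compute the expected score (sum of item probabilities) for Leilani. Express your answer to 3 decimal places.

0.667

P(theta) = 1 / (1 + exp(−a(theta − b)))
P_1 = 1/(1+e^{0.0090}) = 0.4978
P_2 = 1/(1+e^{4.2640}) = 0.0139
P_3 = 1/(1+e^{1.6899}) = 0.1558
E[score] = 0.4978 + 0.0139 + 0.1558 = 0.6674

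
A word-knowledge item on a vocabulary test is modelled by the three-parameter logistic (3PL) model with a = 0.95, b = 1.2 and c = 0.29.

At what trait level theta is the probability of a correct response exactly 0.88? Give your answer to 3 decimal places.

P(theta) = c + (1 − c) · 1 / (1 + exp(−a(theta − b)))
Remove guessing floor: (0.88 − 0.29)/(1 − 0.29) = 0.8310
logit = ln(0.8310/0.1690) = 1.5926
theta = b + logit/(a) = 1.2 + 1.5926/0.9500 = 2.8765

2.876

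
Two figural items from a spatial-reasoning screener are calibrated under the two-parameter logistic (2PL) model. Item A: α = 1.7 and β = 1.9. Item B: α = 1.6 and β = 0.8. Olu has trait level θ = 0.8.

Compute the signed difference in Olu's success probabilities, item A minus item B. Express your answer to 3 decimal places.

P(θ) = 1 / (1 + exp(−α(θ − β)))
P_A = 0.1335
P_B = 0.5000
P_A − P_B = -0.3665

-0.366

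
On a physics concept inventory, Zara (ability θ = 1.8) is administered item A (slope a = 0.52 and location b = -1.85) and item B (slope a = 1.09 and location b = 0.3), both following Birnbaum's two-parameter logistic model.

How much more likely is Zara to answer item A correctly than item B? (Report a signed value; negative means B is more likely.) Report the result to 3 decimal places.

P(θ) = 1 / (1 + exp(−a(θ − b)))
P_A = 0.8697
P_B = 0.8369
P_A − P_B = 0.0328

0.033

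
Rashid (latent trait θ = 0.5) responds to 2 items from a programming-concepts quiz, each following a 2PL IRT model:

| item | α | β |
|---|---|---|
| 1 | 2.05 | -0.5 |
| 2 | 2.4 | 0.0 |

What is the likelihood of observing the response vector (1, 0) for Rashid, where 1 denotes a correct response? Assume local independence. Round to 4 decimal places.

0.2051

P(θ) = 1 / (1 + exp(−α(θ − β)))
P_1 = 1/(1+e^{-2.0500}) = 0.8859
P_2 = 1/(1+e^{-1.2000}) = 0.7685
L = P_1 × (1−P_2) = 0.8859 × 0.2315 = 0.20507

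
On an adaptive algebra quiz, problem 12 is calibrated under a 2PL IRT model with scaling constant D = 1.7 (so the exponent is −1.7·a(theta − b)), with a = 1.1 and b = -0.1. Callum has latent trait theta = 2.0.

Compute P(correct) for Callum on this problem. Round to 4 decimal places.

0.9807

P(theta) = 1 / (1 + exp(−D·a(theta − b)))
Exponent: 1.7 × 1.1 × (2.0 − (-0.1)) = 3.9270
1/(1 + e^{-3.9270}) = 0.9807
P = 0.9807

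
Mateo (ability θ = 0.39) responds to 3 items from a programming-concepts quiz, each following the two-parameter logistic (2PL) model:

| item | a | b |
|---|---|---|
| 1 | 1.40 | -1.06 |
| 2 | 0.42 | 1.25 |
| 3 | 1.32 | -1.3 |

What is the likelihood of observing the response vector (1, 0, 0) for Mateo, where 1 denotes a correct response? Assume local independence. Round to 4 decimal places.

P(θ) = 1 / (1 + exp(−a(θ − b)))
P_1 = 1/(1+e^{-2.0300}) = 0.8839
P_2 = 1/(1+e^{0.3612}) = 0.4107
P_3 = 1/(1+e^{-2.2308}) = 0.9030
L = P_1 × (1−P_2) × (1−P_3) = 0.8839 × 0.5893 × 0.0970 = 0.05054

0.0505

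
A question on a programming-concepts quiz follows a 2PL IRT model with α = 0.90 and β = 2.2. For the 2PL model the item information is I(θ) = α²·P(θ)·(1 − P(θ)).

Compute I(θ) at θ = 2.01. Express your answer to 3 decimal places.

0.201

P = 1/(1+e^{0.1710}) = 0.4574
P(1−P) = 0.4574 × 0.5426 = 0.2482
I = α² × P(1−P) = 0.90² × 0.2482 = 0.20103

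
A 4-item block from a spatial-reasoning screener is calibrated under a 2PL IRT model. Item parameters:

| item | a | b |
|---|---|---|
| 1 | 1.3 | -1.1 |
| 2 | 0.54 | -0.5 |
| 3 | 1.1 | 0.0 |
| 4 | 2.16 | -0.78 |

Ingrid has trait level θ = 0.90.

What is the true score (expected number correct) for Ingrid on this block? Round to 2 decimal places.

P(θ) = 1 / (1 + exp(−a(θ − b)))
P_1 = 1/(1+e^{-2.6000}) = 0.9309
P_2 = 1/(1+e^{-0.7560}) = 0.6805
P_3 = 1/(1+e^{-0.9900}) = 0.7291
P_4 = 1/(1+e^{-3.6288}) = 0.9741
E[score] = 0.9309 + 0.6805 + 0.7291 + 0.9741 = 3.3146

3.31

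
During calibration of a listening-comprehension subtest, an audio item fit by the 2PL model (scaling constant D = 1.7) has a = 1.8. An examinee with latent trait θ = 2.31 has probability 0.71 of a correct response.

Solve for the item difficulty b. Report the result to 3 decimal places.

2.017

P(θ) = 1 / (1 + exp(−D·a(θ − b)))
logit(0.71) = ln(0.71/0.29) = 0.8954
b = θ − logit/(1.7·a) = 2.31 − 0.8954/3.0600 = 2.0174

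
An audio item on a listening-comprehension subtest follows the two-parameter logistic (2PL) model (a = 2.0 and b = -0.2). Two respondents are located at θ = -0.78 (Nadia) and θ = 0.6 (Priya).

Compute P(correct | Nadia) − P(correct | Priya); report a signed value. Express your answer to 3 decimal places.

P(θ) = 1 / (1 + exp(−a(θ − b)))
P(Nadia) = 0.2387  [exponent -1.1600]
P(Priya) = 0.8320  [exponent 1.6000]
Difference = 0.2387 − 0.8320 = -0.5934

-0.593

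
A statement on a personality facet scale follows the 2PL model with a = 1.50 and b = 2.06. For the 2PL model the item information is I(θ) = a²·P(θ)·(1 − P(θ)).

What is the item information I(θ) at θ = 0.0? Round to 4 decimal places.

P = 1/(1+e^{3.0900}) = 0.0435
P(1−P) = 0.0435 × 0.9565 = 0.0416
I = a² × P(1−P) = 1.50² × 0.0416 = 0.09366

0.0937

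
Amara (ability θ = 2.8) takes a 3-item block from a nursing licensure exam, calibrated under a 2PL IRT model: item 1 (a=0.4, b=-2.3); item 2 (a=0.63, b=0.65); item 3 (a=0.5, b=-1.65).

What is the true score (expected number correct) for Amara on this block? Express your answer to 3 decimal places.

2.582

P(θ) = 1 / (1 + exp(−a(θ − b)))
P_1 = 1/(1+e^{-2.0400}) = 0.8849
P_2 = 1/(1+e^{-1.3545}) = 0.7949
P_3 = 1/(1+e^{-2.2250}) = 0.9025
E[score] = 0.8849 + 0.7949 + 0.9025 = 2.5823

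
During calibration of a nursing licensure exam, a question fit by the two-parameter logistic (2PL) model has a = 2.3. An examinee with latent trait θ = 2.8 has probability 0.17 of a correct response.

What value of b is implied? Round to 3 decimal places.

3.489

P(θ) = 1 / (1 + exp(−a(θ − b)))
logit(0.17) = ln(0.17/0.83) = -1.5856
b = θ − logit/(a) = 2.8 − (-1.5856)/2.3000 = 3.4894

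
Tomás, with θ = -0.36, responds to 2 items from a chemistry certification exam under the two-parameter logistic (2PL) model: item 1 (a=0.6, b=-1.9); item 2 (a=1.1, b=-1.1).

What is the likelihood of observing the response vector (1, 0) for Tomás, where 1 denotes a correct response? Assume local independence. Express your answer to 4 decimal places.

0.2198

P(θ) = 1 / (1 + exp(−a(θ − b)))
P_1 = 1/(1+e^{-0.9240}) = 0.7159
P_2 = 1/(1+e^{-0.8140}) = 0.6930
L = P_1 × (1−P_2) = 0.7159 × 0.3070 = 0.21980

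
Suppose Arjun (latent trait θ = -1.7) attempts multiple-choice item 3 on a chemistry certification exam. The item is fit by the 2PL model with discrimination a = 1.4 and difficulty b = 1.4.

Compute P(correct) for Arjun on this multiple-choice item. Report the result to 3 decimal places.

0.013

P(θ) = 1 / (1 + exp(−a(θ − b)))
Exponent: 1.4 × (-1.7 − 1.4) = -4.3400
1/(1 + e^{4.3400}) = 0.0129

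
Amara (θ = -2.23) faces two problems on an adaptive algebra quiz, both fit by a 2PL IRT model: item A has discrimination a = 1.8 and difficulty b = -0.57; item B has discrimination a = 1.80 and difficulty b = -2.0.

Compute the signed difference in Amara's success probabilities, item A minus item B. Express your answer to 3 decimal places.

P(θ) = 1 / (1 + exp(−a(θ − b)))
P_A = 0.0480
P_B = 0.3980
P_A − P_B = -0.3500

-0.350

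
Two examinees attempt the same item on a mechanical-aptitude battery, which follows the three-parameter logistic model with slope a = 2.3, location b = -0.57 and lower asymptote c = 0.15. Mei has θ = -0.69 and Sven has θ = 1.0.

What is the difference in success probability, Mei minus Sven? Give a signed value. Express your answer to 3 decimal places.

-0.461

P(θ) = c + (1 − c) · 1 / (1 + exp(−a(θ − b)))
P(Mei) = 0.5167  [exponent -0.2760]
P(Sven) = 0.9776  [exponent 3.6110]
Difference = 0.5167 − 0.9776 = -0.4609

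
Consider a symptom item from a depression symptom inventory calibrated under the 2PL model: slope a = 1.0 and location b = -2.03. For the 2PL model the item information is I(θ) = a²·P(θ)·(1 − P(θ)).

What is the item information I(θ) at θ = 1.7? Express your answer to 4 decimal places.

0.0229

P = 1/(1+e^{-3.7300}) = 0.9766
P(1−P) = 0.9766 × 0.0234 = 0.0229
I = a² × P(1−P) = 1.0² × 0.0229 = 0.02288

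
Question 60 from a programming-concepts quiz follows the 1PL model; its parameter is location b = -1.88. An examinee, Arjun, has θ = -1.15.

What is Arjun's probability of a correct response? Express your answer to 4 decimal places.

P(θ) = 1 / (1 + exp(−(θ − b)))
Exponent: (-1.15 − (-1.88)) = 0.7300
1/(1 + e^{-0.7300}) = 0.6748
P = 0.6748

0.6748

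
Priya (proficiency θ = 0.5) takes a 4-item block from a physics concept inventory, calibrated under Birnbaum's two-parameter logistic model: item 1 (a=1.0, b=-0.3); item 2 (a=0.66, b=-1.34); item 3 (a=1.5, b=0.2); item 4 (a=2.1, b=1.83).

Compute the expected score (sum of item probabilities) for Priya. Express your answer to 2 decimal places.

P(θ) = 1 / (1 + exp(−a(θ − b)))
P_1 = 1/(1+e^{-0.8000}) = 0.6900
P_2 = 1/(1+e^{-1.2144}) = 0.7711
P_3 = 1/(1+e^{-0.4500}) = 0.6106
P_4 = 1/(1+e^{2.7930}) = 0.0577
E[score] = 0.6900 + 0.7711 + 0.6106 + 0.0577 = 2.1294

2.13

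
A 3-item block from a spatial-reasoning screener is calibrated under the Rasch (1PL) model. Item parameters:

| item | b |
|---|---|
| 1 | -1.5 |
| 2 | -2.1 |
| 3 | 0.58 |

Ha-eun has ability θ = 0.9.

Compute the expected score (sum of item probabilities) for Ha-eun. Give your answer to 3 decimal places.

P(θ) = 1 / (1 + exp(−(θ − b)))
P_1 = 1/(1+e^{-2.4000}) = 0.9168
P_2 = 1/(1+e^{-3.0000}) = 0.9526
P_3 = 1/(1+e^{-0.3200}) = 0.5793
E[score] = 0.9168 + 0.9526 + 0.5793 = 2.4487

2.449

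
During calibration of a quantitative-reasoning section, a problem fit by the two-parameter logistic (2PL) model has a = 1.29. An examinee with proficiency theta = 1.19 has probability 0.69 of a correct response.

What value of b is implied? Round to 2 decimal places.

0.57

P(theta) = 1 / (1 + exp(−a(theta − b)))
logit(0.69) = ln(0.69/0.31) = 0.8001
b = theta − logit/(a) = 1.19 − 0.8001/1.2900 = 0.5698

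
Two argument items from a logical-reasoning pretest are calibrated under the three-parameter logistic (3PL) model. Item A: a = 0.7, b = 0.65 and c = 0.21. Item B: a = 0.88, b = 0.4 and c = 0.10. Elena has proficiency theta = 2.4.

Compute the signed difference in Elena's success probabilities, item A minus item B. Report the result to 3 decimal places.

-0.047

P(theta) = c + (1 − c) · 1 / (1 + exp(−a(theta − b)))
P_A = 0.8206
P_B = 0.8679
P_A − P_B = -0.0473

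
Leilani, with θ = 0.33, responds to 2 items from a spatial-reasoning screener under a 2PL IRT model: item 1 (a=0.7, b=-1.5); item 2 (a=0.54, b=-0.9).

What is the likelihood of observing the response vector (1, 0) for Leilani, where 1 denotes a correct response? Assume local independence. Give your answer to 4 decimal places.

P(θ) = 1 / (1 + exp(−a(θ − b)))
P_1 = 1/(1+e^{-1.2810}) = 0.7826
P_2 = 1/(1+e^{-0.6642}) = 0.6602
L = P_1 × (1−P_2) = 0.7826 × 0.3398 = 0.26593

0.2659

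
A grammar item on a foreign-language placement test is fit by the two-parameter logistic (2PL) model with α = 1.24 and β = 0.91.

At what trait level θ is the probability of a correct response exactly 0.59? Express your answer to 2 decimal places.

P(θ) = 1 / (1 + exp(−α(θ − β)))
logit = ln(0.5900/0.4100) = 0.3640
θ = β + logit/(α) = 0.91 + 0.3640/1.2400 = 1.2035

1.20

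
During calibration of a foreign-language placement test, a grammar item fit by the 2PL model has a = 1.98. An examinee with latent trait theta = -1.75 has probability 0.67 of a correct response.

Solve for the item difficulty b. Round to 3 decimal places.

P(theta) = 1 / (1 + exp(−a(theta − b)))
logit(0.67) = ln(0.67/0.33) = 0.7082
b = theta − logit/(a) = -1.75 − 0.7082/1.9800 = -2.1077

-2.108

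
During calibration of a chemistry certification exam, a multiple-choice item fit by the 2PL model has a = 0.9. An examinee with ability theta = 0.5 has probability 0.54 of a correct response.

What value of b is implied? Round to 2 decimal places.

0.32

P(theta) = 1 / (1 + exp(−a(theta − b)))
logit(0.54) = ln(0.54/0.46) = 0.1603
b = theta − logit/(a) = 0.5 − 0.1603/0.9000 = 0.3218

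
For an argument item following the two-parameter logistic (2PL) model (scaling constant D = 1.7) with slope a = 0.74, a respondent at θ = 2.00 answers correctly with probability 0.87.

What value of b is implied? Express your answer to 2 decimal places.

P(θ) = 1 / (1 + exp(−D·a(θ − b)))
logit(0.87) = ln(0.87/0.13) = 1.9010
b = θ − logit/(1.7·a) = 2.00 − 1.9010/1.2580 = 0.4889

0.49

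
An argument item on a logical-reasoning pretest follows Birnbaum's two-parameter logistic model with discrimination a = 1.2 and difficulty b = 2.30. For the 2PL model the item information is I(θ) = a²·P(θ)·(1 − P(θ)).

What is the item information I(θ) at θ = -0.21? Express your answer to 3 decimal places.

0.064

P = 1/(1+e^{3.0120}) = 0.0469
P(1−P) = 0.0469 × 0.9531 = 0.0447
I = a² × P(1−P) = 1.2² × 0.0447 = 0.06435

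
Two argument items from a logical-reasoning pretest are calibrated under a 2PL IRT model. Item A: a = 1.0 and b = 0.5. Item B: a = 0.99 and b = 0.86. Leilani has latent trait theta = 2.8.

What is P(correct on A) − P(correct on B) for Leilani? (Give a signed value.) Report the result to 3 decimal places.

P(theta) = 1 / (1 + exp(−a(theta − b)))
P_A = 0.9089
P_B = 0.8722
P_A − P_B = 0.0367

0.037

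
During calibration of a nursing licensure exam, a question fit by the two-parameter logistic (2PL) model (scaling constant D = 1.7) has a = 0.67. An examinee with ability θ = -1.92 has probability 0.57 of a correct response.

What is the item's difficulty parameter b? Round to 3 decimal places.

P(θ) = 1 / (1 + exp(−D·a(θ − b)))
logit(0.57) = ln(0.57/0.43) = 0.2819
b = θ − logit/(1.7·a) = -1.92 − 0.2819/1.1390 = -2.1675

-2.167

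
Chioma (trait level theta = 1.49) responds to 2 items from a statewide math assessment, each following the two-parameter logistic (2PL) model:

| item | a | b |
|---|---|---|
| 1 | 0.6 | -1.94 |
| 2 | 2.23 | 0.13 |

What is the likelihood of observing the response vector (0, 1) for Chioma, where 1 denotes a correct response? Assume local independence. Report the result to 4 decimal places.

P(theta) = 1 / (1 + exp(−a(theta − b)))
P_1 = 1/(1+e^{-2.0580}) = 0.8868
P_2 = 1/(1+e^{-3.0328}) = 0.9540
L = (1−P_1) × P_2 = 0.1132 × 0.9540 = 0.10804

0.1080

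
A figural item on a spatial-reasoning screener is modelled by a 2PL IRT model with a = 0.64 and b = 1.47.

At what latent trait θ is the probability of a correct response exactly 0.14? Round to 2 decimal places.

P(θ) = 1 / (1 + exp(−a(θ − b)))
logit = ln(0.1400/0.8600) = -1.8153
θ = b + logit/(a) = 1.47 + (-1.8153)/0.6400 = -1.3664

-1.37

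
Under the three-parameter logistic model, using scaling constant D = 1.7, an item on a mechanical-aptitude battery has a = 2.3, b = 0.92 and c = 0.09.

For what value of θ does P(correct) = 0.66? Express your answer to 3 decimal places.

P(θ) = c + (1 − c) · 1 / (1 + exp(−D·a(θ − b)))
Remove guessing floor: (0.66 − 0.09)/(1 − 0.09) = 0.6264
logit = ln(0.6264/0.3736) = 0.5167
θ = b + logit/(1.7·a) = 0.92 + 0.5167/3.9100 = 1.0521

1.052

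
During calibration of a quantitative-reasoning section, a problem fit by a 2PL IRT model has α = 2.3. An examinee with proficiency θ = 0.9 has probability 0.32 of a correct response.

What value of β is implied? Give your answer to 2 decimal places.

P(θ) = 1 / (1 + exp(−α(θ − β)))
logit(0.32) = ln(0.32/0.68) = -0.7538
β = θ − logit/(α) = 0.9 − (-0.7538)/2.3000 = 1.2277

1.23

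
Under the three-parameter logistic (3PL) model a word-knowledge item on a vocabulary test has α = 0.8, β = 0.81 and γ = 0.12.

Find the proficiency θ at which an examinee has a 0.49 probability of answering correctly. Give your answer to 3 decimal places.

P(θ) = γ + (1 − γ) · 1 / (1 + exp(−α(θ − β)))
Remove guessing floor: (0.49 − 0.12)/(1 − 0.12) = 0.4205
logit = ln(0.4205/0.5795) = -0.3209
θ = β + logit/(α) = 0.81 + (-0.3209)/0.8000 = 0.4089

0.409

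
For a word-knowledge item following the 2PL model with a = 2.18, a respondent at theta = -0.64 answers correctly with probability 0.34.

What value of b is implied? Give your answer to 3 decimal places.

P(theta) = 1 / (1 + exp(−a(theta − b)))
logit(0.34) = ln(0.34/0.66) = -0.6633
b = theta − logit/(a) = -0.64 − (-0.6633)/2.1800 = -0.3357

-0.336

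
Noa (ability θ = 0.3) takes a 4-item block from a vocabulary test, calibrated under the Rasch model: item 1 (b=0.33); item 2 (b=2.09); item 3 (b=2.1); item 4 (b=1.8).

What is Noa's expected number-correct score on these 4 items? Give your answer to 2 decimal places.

P(θ) = 1 / (1 + exp(−(θ − b)))
P_1 = 1/(1+e^{0.0300}) = 0.4925
P_2 = 1/(1+e^{1.7900}) = 0.1431
P_3 = 1/(1+e^{1.8000}) = 0.1419
P_4 = 1/(1+e^{1.5000}) = 0.1824
E[score] = 0.4925 + 0.1431 + 0.1419 + 0.1824 = 0.9598

0.96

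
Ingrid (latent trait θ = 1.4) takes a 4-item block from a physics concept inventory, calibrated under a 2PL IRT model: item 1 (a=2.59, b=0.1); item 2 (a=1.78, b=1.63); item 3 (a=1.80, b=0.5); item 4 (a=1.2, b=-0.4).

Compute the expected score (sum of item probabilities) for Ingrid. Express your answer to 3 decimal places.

P(θ) = 1 / (1 + exp(−a(θ − b)))
P_1 = 1/(1+e^{-3.3670}) = 0.9667
P_2 = 1/(1+e^{0.4094}) = 0.3991
P_3 = 1/(1+e^{-1.6200}) = 0.8348
P_4 = 1/(1+e^{-2.1600}) = 0.8966
E[score] = 0.9667 + 0.3991 + 0.8348 + 0.8966 = 3.0971

3.097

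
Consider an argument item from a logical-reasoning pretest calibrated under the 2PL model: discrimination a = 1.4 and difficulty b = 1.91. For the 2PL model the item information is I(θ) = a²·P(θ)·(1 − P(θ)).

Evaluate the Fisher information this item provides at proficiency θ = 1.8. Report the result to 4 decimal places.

P = 1/(1+e^{0.1540}) = 0.4616
P(1−P) = 0.4616 × 0.5384 = 0.2485
I = a² × P(1−P) = 1.4² × 0.2485 = 0.48711

0.4871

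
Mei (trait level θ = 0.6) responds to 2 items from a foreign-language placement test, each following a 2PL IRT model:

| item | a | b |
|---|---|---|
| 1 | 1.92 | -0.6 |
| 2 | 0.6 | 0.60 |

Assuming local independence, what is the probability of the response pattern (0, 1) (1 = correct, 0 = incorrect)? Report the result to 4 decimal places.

0.0454

P(θ) = 1 / (1 + exp(−a(θ − b)))
P_1 = 1/(1+e^{-2.3040}) = 0.9092
P_2 = 1/(1+e^{0.0000}) = 0.5000
L = (1−P_1) × P_2 = 0.0908 × 0.5000 = 0.04540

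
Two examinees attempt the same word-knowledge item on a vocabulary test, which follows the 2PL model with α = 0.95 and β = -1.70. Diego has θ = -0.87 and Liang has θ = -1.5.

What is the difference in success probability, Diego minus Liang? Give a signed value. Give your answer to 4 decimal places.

P(θ) = 1 / (1 + exp(−α(θ − β)))
P(Diego) = 0.6875  [exponent 0.7885]
P(Liang) = 0.5474  [exponent 0.1900]
Difference = 0.6875 − 0.5474 = 0.1402

0.1402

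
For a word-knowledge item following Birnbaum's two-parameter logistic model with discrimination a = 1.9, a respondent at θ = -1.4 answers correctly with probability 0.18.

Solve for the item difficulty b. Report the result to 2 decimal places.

P(θ) = 1 / (1 + exp(−a(θ − b)))
logit(0.18) = ln(0.18/0.82) = -1.5163
b = θ − logit/(a) = -1.4 − (-1.5163)/1.9000 = -0.6019

-0.60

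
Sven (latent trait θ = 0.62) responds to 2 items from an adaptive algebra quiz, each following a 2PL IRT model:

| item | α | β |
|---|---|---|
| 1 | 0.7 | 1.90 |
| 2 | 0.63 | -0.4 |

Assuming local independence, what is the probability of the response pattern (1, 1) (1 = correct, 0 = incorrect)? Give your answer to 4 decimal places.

0.1900

P(θ) = 1 / (1 + exp(−α(θ − β)))
P_1 = 1/(1+e^{0.8960}) = 0.2899
P_2 = 1/(1+e^{-0.6426}) = 0.6553
L = P_1 × P_2 = 0.2899 × 0.6553 = 0.18997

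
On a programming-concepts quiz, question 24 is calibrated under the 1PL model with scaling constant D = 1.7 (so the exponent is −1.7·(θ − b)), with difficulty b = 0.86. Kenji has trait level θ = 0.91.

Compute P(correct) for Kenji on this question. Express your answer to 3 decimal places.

P(θ) = 1 / (1 + exp(−D·(θ − b)))
Exponent: 1.7 × (0.91 − 0.86) = 0.0850
1/(1 + e^{-0.0850}) = 0.5212
P = 0.5212

0.521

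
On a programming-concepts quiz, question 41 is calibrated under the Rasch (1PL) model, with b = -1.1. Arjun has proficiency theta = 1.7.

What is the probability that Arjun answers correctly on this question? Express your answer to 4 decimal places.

0.9427

P(theta) = 1 / (1 + exp(−(theta − b)))
Exponent: (1.7 − (-1.1)) = 2.8000
1/(1 + e^{-2.8000}) = 0.9427
P = 0.9427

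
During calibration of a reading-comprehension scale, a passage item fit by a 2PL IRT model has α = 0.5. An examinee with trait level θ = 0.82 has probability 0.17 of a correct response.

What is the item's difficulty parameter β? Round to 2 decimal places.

P(θ) = 1 / (1 + exp(−α(θ − β)))
logit(0.17) = ln(0.17/0.83) = -1.5856
β = θ − logit/(α) = 0.82 − (-1.5856)/0.5000 = 3.9913

3.99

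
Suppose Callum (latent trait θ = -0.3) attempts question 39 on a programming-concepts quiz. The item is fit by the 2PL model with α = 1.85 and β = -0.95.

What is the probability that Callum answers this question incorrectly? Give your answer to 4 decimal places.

P(θ) = 1 / (1 + exp(−α(θ − β)))
Exponent: 1.85 × (-0.3 − (-0.95)) = 1.2025
1/(1 + e^{-1.2025}) = 0.7690
P(incorrect) = 1 − 0.7690 = 0.2310

0.2310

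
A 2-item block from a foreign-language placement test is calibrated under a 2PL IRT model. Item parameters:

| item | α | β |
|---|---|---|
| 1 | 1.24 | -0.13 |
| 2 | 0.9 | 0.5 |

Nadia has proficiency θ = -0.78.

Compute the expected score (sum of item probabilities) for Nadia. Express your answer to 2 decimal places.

0.55

P(θ) = 1 / (1 + exp(−α(θ − β)))
P_1 = 1/(1+e^{0.8060}) = 0.3087
P_2 = 1/(1+e^{1.1520}) = 0.2401
E[score] = 0.3087 + 0.2401 = 0.5489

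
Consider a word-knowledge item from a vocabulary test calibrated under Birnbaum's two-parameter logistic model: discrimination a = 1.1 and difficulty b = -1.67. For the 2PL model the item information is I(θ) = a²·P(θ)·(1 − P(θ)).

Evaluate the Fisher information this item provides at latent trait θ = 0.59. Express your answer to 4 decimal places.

P = 1/(1+e^{-2.4860}) = 0.9232
P(1−P) = 0.9232 × 0.0768 = 0.0709
I = a² × P(1−P) = 1.1² × 0.0709 = 0.08584

0.0858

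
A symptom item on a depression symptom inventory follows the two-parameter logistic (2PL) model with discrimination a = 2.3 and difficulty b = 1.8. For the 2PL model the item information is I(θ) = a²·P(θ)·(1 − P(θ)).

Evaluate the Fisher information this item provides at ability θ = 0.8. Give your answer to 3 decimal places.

P = 1/(1+e^{2.3000}) = 0.0911
P(1−P) = 0.0911 × 0.9089 = 0.0828
I = a² × P(1−P) = 2.3² × 0.0828 = 0.43812

0.438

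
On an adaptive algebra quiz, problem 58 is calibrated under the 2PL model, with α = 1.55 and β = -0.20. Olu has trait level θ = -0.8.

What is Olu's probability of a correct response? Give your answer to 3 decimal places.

0.283

P(θ) = 1 / (1 + exp(−α(θ − β)))
Exponent: 1.55 × (-0.8 − (-0.20)) = -0.9300
1/(1 + e^{0.9300}) = 0.2829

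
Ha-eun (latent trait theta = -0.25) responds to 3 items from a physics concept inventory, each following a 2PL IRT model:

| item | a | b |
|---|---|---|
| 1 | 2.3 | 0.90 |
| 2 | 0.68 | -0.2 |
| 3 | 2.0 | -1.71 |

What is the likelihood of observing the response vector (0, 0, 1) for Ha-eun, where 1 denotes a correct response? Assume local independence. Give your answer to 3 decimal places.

P(theta) = 1 / (1 + exp(−a(theta − b)))
P_1 = 1/(1+e^{2.6450}) = 0.0663
P_2 = 1/(1+e^{0.0340}) = 0.4915
P_3 = 1/(1+e^{-2.9200}) = 0.9488
L = (1−P_1) × (1−P_2) × P_3 = 0.9337 × 0.5085 × 0.9488 = 0.45049

0.450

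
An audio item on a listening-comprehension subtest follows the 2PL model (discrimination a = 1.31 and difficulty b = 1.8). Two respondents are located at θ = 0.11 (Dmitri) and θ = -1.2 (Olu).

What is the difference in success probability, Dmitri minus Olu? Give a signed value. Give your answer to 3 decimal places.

P(θ) = 1 / (1 + exp(−a(θ − b)))
P(Dmitri) = 0.0985  [exponent -2.2139]
P(Olu) = 0.0193  [exponent -3.9300]
Difference = 0.0985 − 0.0193 = 0.0792

0.079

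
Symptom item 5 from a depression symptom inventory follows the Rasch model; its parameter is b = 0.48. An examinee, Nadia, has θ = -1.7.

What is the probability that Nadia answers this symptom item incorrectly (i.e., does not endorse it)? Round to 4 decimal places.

P(θ) = 1 / (1 + exp(−(θ − b)))
Exponent: (-1.7 − 0.48) = -2.1800
1/(1 + e^{2.1800}) = 0.1016
P = 0.1016
P(incorrect) = 1 − 0.1016 = 0.8984

0.8984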